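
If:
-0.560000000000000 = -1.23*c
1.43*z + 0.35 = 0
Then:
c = 0.46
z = -0.24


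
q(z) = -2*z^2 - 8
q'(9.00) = -36.00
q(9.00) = -170.00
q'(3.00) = -12.00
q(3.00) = -26.00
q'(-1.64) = 6.56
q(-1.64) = -13.38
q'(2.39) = -9.56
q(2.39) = -19.42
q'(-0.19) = 0.76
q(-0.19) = -8.07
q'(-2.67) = 10.68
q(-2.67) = -22.26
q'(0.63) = -2.52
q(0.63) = -8.79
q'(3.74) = -14.96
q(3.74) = -35.98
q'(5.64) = -22.56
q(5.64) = -71.62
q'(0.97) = -3.88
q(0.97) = -9.88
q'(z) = -4*z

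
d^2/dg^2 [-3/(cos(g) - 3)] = 3*(cos(g)^2 + 3*cos(g) - 2)/(cos(g) - 3)^3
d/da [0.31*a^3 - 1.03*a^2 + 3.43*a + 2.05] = 0.93*a^2 - 2.06*a + 3.43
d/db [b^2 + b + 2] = 2*b + 1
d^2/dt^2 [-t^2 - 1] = -2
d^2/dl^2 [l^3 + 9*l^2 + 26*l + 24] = 6*l + 18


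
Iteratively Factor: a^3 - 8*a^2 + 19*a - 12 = (a - 3)*(a^2 - 5*a + 4) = (a - 3)*(a - 1)*(a - 4)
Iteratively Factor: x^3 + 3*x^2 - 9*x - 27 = (x - 3)*(x^2 + 6*x + 9) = (x - 3)*(x + 3)*(x + 3)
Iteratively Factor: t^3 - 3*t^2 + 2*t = (t - 2)*(t^2 - t) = (t - 2)*(t - 1)*(t)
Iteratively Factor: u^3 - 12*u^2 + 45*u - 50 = (u - 2)*(u^2 - 10*u + 25) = (u - 5)*(u - 2)*(u - 5)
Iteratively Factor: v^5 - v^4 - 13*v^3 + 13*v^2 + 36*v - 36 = (v - 2)*(v^4 + v^3 - 11*v^2 - 9*v + 18) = (v - 2)*(v + 3)*(v^3 - 2*v^2 - 5*v + 6) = (v - 3)*(v - 2)*(v + 3)*(v^2 + v - 2) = (v - 3)*(v - 2)*(v + 2)*(v + 3)*(v - 1)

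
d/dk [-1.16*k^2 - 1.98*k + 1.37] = -2.32*k - 1.98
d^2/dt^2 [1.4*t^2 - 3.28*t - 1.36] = 2.80000000000000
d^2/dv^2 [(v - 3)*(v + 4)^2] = 6*v + 10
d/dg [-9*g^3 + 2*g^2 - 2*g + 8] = -27*g^2 + 4*g - 2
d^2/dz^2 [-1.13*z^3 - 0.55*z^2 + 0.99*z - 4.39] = -6.78*z - 1.1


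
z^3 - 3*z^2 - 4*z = z*(z - 4)*(z + 1)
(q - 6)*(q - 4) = q^2 - 10*q + 24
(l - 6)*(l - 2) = l^2 - 8*l + 12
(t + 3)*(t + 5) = t^2 + 8*t + 15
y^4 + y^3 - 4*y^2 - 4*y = y*(y - 2)*(y + 1)*(y + 2)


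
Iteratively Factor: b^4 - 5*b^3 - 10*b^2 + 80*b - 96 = (b - 4)*(b^3 - b^2 - 14*b + 24) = (b - 4)*(b + 4)*(b^2 - 5*b + 6) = (b - 4)*(b - 2)*(b + 4)*(b - 3)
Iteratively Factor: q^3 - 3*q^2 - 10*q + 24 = (q - 2)*(q^2 - q - 12) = (q - 2)*(q + 3)*(q - 4)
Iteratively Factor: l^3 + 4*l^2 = (l)*(l^2 + 4*l) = l*(l + 4)*(l)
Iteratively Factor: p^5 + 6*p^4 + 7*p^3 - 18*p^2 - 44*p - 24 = (p - 2)*(p^4 + 8*p^3 + 23*p^2 + 28*p + 12) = (p - 2)*(p + 2)*(p^3 + 6*p^2 + 11*p + 6) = (p - 2)*(p + 1)*(p + 2)*(p^2 + 5*p + 6) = (p - 2)*(p + 1)*(p + 2)^2*(p + 3)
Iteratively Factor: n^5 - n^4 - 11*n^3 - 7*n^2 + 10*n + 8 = (n + 2)*(n^4 - 3*n^3 - 5*n^2 + 3*n + 4) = (n - 4)*(n + 2)*(n^3 + n^2 - n - 1) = (n - 4)*(n + 1)*(n + 2)*(n^2 - 1) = (n - 4)*(n + 1)^2*(n + 2)*(n - 1)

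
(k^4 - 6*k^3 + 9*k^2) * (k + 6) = k^5 - 27*k^3 + 54*k^2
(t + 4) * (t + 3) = t^2 + 7*t + 12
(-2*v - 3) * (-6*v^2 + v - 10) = 12*v^3 + 16*v^2 + 17*v + 30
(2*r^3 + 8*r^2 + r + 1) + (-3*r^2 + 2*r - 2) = 2*r^3 + 5*r^2 + 3*r - 1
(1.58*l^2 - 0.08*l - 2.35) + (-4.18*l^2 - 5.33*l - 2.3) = -2.6*l^2 - 5.41*l - 4.65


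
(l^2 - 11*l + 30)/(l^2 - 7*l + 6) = (l - 5)/(l - 1)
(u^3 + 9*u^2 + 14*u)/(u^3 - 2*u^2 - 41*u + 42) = u*(u^2 + 9*u + 14)/(u^3 - 2*u^2 - 41*u + 42)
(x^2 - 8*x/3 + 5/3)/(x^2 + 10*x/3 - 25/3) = (x - 1)/(x + 5)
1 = 1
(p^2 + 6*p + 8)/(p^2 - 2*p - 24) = (p + 2)/(p - 6)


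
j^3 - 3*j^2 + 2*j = j*(j - 2)*(j - 1)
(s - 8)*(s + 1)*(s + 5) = s^3 - 2*s^2 - 43*s - 40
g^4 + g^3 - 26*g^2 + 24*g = g*(g - 4)*(g - 1)*(g + 6)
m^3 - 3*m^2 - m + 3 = (m - 3)*(m - 1)*(m + 1)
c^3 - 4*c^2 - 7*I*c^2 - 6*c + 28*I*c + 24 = (c - 4)*(c - 6*I)*(c - I)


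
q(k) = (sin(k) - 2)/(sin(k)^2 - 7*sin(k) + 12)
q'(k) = (-2*sin(k)*cos(k) + 7*cos(k))*(sin(k) - 2)/(sin(k)^2 - 7*sin(k) + 12)^2 + cos(k)/(sin(k)^2 - 7*sin(k) + 12) = (4*sin(k) + cos(k)^2 - 3)*cos(k)/(sin(k)^2 - 7*sin(k) + 12)^2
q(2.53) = -0.17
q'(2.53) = 0.00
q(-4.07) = -0.17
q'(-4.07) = -0.01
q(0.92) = -0.17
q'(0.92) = 0.01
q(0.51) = -0.17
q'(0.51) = -0.00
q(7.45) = -0.17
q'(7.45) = 0.01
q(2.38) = -0.17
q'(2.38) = -0.00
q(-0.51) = -0.16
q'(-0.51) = -0.01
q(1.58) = -0.17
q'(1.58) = -0.00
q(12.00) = -0.16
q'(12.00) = -0.01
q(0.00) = -0.17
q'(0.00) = -0.01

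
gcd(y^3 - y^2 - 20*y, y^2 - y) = y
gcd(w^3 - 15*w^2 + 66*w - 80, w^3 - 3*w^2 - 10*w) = w - 5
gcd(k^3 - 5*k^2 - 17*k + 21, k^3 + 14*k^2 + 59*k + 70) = 1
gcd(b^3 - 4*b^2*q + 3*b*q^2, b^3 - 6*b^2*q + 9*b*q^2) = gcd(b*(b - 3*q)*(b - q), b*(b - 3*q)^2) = -b^2 + 3*b*q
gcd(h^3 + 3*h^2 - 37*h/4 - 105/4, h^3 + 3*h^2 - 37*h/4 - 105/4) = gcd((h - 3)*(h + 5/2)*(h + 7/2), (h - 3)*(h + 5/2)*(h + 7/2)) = h^3 + 3*h^2 - 37*h/4 - 105/4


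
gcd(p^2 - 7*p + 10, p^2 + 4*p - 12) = p - 2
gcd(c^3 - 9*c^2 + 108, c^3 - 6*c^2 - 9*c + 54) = c^2 - 3*c - 18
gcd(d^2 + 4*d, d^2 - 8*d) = d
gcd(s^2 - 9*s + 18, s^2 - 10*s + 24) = s - 6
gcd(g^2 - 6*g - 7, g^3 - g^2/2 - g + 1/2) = g + 1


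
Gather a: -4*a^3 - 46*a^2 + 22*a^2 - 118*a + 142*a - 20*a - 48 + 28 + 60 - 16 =-4*a^3 - 24*a^2 + 4*a + 24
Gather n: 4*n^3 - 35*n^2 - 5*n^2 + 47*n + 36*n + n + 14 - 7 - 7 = 4*n^3 - 40*n^2 + 84*n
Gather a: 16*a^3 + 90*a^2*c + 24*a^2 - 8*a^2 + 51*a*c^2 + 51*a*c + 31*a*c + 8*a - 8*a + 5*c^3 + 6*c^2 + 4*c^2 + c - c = 16*a^3 + a^2*(90*c + 16) + a*(51*c^2 + 82*c) + 5*c^3 + 10*c^2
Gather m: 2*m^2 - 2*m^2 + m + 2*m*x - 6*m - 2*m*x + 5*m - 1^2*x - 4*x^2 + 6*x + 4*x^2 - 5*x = 0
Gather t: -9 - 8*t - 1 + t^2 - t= t^2 - 9*t - 10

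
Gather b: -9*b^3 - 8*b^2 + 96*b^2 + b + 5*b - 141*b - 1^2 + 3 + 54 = -9*b^3 + 88*b^2 - 135*b + 56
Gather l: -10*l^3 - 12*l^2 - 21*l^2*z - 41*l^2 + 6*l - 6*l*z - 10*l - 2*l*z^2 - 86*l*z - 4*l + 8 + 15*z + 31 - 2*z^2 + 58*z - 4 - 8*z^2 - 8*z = -10*l^3 + l^2*(-21*z - 53) + l*(-2*z^2 - 92*z - 8) - 10*z^2 + 65*z + 35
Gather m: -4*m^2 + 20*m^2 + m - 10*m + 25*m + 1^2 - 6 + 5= 16*m^2 + 16*m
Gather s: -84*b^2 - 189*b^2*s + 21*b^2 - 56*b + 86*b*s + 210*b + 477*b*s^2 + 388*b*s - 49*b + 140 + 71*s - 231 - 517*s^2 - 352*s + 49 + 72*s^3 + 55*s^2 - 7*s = -63*b^2 + 105*b + 72*s^3 + s^2*(477*b - 462) + s*(-189*b^2 + 474*b - 288) - 42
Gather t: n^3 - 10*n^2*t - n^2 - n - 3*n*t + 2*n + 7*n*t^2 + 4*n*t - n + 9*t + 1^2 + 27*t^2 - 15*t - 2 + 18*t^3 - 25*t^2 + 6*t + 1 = n^3 - n^2 + 18*t^3 + t^2*(7*n + 2) + t*(-10*n^2 + n)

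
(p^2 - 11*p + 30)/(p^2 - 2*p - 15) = (p - 6)/(p + 3)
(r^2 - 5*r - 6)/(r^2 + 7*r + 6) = (r - 6)/(r + 6)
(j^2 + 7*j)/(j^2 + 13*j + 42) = j/(j + 6)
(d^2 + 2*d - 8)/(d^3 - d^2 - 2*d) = (d + 4)/(d*(d + 1))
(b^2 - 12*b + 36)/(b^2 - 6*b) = (b - 6)/b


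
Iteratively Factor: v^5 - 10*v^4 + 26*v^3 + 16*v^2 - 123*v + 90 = (v - 5)*(v^4 - 5*v^3 + v^2 + 21*v - 18) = (v - 5)*(v - 1)*(v^3 - 4*v^2 - 3*v + 18) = (v - 5)*(v - 1)*(v + 2)*(v^2 - 6*v + 9) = (v - 5)*(v - 3)*(v - 1)*(v + 2)*(v - 3)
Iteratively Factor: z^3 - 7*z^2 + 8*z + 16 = (z + 1)*(z^2 - 8*z + 16) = (z - 4)*(z + 1)*(z - 4)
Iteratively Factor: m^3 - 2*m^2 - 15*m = (m - 5)*(m^2 + 3*m) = (m - 5)*(m + 3)*(m)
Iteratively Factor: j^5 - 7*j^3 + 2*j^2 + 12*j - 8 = (j + 2)*(j^4 - 2*j^3 - 3*j^2 + 8*j - 4) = (j + 2)^2*(j^3 - 4*j^2 + 5*j - 2) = (j - 2)*(j + 2)^2*(j^2 - 2*j + 1) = (j - 2)*(j - 1)*(j + 2)^2*(j - 1)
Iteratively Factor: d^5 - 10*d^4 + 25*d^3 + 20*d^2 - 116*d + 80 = (d - 1)*(d^4 - 9*d^3 + 16*d^2 + 36*d - 80) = (d - 5)*(d - 1)*(d^3 - 4*d^2 - 4*d + 16) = (d - 5)*(d - 2)*(d - 1)*(d^2 - 2*d - 8) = (d - 5)*(d - 4)*(d - 2)*(d - 1)*(d + 2)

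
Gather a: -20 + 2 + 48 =30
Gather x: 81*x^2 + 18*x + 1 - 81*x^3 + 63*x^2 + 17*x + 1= -81*x^3 + 144*x^2 + 35*x + 2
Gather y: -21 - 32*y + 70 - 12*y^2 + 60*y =-12*y^2 + 28*y + 49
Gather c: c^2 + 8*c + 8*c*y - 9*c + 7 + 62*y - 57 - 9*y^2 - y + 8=c^2 + c*(8*y - 1) - 9*y^2 + 61*y - 42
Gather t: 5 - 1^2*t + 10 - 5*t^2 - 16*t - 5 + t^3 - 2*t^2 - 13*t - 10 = t^3 - 7*t^2 - 30*t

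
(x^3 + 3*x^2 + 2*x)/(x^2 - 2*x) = (x^2 + 3*x + 2)/(x - 2)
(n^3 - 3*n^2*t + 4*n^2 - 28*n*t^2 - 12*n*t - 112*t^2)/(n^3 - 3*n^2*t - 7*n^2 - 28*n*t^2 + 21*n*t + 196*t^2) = (n + 4)/(n - 7)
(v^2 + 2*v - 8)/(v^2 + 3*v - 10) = (v + 4)/(v + 5)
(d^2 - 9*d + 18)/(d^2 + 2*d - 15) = (d - 6)/(d + 5)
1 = 1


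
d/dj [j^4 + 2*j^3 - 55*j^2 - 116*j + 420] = 4*j^3 + 6*j^2 - 110*j - 116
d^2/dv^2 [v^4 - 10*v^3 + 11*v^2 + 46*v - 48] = 12*v^2 - 60*v + 22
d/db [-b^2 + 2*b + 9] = 2 - 2*b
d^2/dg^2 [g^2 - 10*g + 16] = 2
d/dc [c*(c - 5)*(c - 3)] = 3*c^2 - 16*c + 15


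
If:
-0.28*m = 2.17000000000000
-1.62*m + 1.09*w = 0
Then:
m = -7.75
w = -11.52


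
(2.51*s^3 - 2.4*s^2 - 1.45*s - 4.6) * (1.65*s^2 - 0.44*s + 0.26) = 4.1415*s^5 - 5.0644*s^4 - 0.6839*s^3 - 7.576*s^2 + 1.647*s - 1.196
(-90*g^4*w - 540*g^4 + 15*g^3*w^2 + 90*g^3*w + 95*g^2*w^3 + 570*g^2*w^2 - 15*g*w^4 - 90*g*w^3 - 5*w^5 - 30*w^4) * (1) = -90*g^4*w - 540*g^4 + 15*g^3*w^2 + 90*g^3*w + 95*g^2*w^3 + 570*g^2*w^2 - 15*g*w^4 - 90*g*w^3 - 5*w^5 - 30*w^4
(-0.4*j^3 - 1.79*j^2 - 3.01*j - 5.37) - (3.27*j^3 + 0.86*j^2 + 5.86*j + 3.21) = -3.67*j^3 - 2.65*j^2 - 8.87*j - 8.58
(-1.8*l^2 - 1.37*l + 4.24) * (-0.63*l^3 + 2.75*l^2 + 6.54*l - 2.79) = 1.134*l^5 - 4.0869*l^4 - 18.2107*l^3 + 7.7222*l^2 + 31.5519*l - 11.8296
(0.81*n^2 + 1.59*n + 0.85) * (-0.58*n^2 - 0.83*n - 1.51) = -0.4698*n^4 - 1.5945*n^3 - 3.0358*n^2 - 3.1064*n - 1.2835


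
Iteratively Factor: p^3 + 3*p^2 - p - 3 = (p - 1)*(p^2 + 4*p + 3) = (p - 1)*(p + 3)*(p + 1)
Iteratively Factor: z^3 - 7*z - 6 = (z - 3)*(z^2 + 3*z + 2) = (z - 3)*(z + 1)*(z + 2)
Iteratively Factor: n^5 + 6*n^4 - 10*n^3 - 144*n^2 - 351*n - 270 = (n + 3)*(n^4 + 3*n^3 - 19*n^2 - 87*n - 90) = (n - 5)*(n + 3)*(n^3 + 8*n^2 + 21*n + 18) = (n - 5)*(n + 3)^2*(n^2 + 5*n + 6) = (n - 5)*(n + 3)^3*(n + 2)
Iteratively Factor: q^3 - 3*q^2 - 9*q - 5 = (q + 1)*(q^2 - 4*q - 5) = (q + 1)^2*(q - 5)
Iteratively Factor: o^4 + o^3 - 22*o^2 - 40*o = (o + 2)*(o^3 - o^2 - 20*o) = o*(o + 2)*(o^2 - o - 20) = o*(o - 5)*(o + 2)*(o + 4)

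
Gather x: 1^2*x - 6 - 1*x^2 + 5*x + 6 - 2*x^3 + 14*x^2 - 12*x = -2*x^3 + 13*x^2 - 6*x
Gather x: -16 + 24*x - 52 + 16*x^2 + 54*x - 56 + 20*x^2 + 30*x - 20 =36*x^2 + 108*x - 144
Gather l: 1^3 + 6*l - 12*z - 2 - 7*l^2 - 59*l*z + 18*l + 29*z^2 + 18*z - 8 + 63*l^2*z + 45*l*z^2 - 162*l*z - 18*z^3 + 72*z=l^2*(63*z - 7) + l*(45*z^2 - 221*z + 24) - 18*z^3 + 29*z^2 + 78*z - 9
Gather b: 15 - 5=10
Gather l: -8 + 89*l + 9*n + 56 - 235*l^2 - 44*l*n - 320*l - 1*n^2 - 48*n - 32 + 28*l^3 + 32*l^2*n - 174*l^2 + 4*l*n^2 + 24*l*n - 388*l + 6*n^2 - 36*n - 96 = 28*l^3 + l^2*(32*n - 409) + l*(4*n^2 - 20*n - 619) + 5*n^2 - 75*n - 80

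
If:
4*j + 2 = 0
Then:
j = -1/2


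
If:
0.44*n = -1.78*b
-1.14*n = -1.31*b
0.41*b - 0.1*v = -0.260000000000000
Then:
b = 0.00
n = 0.00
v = 2.60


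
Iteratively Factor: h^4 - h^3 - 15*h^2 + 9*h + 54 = (h - 3)*(h^3 + 2*h^2 - 9*h - 18) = (h - 3)^2*(h^2 + 5*h + 6) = (h - 3)^2*(h + 3)*(h + 2)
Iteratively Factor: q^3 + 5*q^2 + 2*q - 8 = (q + 2)*(q^2 + 3*q - 4) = (q + 2)*(q + 4)*(q - 1)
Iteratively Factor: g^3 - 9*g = (g - 3)*(g^2 + 3*g) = (g - 3)*(g + 3)*(g)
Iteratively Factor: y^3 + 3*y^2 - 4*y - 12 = (y + 2)*(y^2 + y - 6) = (y + 2)*(y + 3)*(y - 2)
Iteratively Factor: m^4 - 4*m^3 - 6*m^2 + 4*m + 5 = (m + 1)*(m^3 - 5*m^2 - m + 5) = (m - 5)*(m + 1)*(m^2 - 1) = (m - 5)*(m - 1)*(m + 1)*(m + 1)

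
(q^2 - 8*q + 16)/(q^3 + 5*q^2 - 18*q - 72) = (q - 4)/(q^2 + 9*q + 18)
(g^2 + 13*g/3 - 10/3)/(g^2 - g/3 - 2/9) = 3*(g + 5)/(3*g + 1)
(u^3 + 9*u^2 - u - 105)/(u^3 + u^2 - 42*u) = (u^2 + 2*u - 15)/(u*(u - 6))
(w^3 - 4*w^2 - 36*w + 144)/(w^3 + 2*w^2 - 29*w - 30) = (w^2 - 10*w + 24)/(w^2 - 4*w - 5)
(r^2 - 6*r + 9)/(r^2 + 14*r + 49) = (r^2 - 6*r + 9)/(r^2 + 14*r + 49)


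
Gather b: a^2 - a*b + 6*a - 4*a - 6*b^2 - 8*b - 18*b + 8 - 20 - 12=a^2 + 2*a - 6*b^2 + b*(-a - 26) - 24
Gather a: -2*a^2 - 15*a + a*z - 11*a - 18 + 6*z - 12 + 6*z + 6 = -2*a^2 + a*(z - 26) + 12*z - 24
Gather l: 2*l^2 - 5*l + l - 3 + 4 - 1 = 2*l^2 - 4*l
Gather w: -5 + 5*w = 5*w - 5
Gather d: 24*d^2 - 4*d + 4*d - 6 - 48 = 24*d^2 - 54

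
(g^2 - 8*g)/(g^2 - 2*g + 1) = g*(g - 8)/(g^2 - 2*g + 1)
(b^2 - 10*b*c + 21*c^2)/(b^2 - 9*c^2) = (b - 7*c)/(b + 3*c)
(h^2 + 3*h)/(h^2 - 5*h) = (h + 3)/(h - 5)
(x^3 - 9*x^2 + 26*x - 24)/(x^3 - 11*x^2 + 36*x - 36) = (x - 4)/(x - 6)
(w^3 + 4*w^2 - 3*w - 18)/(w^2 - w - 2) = (w^2 + 6*w + 9)/(w + 1)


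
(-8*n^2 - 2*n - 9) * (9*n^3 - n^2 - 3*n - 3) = -72*n^5 - 10*n^4 - 55*n^3 + 39*n^2 + 33*n + 27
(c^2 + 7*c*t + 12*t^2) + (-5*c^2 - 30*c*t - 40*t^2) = -4*c^2 - 23*c*t - 28*t^2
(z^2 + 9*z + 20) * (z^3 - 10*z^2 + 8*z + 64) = z^5 - z^4 - 62*z^3 - 64*z^2 + 736*z + 1280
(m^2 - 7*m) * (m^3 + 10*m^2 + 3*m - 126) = m^5 + 3*m^4 - 67*m^3 - 147*m^2 + 882*m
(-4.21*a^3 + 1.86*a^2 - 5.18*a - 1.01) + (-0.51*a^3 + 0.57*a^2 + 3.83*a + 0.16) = -4.72*a^3 + 2.43*a^2 - 1.35*a - 0.85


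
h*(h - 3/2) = h^2 - 3*h/2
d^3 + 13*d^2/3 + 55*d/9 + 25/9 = (d + 1)*(d + 5/3)^2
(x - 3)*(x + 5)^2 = x^3 + 7*x^2 - 5*x - 75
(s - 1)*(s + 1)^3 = s^4 + 2*s^3 - 2*s - 1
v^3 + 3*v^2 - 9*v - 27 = (v - 3)*(v + 3)^2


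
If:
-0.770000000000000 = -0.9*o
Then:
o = 0.86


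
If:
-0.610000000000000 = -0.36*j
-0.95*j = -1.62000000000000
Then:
No Solution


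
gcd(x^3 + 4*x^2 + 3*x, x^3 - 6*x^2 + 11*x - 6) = 1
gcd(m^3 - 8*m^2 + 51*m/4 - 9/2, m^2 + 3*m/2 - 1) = m - 1/2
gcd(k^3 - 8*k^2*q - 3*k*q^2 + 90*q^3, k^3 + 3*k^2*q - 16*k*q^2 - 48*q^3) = k + 3*q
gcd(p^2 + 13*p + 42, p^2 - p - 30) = 1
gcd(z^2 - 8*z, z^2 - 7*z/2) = z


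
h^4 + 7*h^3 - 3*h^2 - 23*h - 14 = (h - 2)*(h + 1)^2*(h + 7)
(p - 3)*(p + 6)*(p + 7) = p^3 + 10*p^2 + 3*p - 126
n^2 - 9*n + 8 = (n - 8)*(n - 1)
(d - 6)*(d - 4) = d^2 - 10*d + 24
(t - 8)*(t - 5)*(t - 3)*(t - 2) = t^4 - 18*t^3 + 111*t^2 - 278*t + 240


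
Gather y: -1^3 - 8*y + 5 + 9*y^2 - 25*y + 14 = 9*y^2 - 33*y + 18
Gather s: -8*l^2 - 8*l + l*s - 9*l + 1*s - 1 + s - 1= -8*l^2 - 17*l + s*(l + 2) - 2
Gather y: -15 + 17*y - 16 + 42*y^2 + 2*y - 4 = 42*y^2 + 19*y - 35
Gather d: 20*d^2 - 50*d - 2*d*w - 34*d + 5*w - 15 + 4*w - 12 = 20*d^2 + d*(-2*w - 84) + 9*w - 27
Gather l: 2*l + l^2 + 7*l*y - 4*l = l^2 + l*(7*y - 2)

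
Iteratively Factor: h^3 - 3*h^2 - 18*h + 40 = (h + 4)*(h^2 - 7*h + 10) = (h - 5)*(h + 4)*(h - 2)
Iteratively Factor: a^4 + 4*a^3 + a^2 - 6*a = (a)*(a^3 + 4*a^2 + a - 6) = a*(a + 3)*(a^2 + a - 2) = a*(a + 2)*(a + 3)*(a - 1)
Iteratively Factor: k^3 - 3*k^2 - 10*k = (k)*(k^2 - 3*k - 10) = k*(k - 5)*(k + 2)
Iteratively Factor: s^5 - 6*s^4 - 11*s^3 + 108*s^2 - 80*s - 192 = (s - 3)*(s^4 - 3*s^3 - 20*s^2 + 48*s + 64) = (s - 4)*(s - 3)*(s^3 + s^2 - 16*s - 16) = (s - 4)*(s - 3)*(s + 4)*(s^2 - 3*s - 4) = (s - 4)*(s - 3)*(s + 1)*(s + 4)*(s - 4)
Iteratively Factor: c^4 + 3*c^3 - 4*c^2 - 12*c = (c + 2)*(c^3 + c^2 - 6*c) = (c + 2)*(c + 3)*(c^2 - 2*c) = c*(c + 2)*(c + 3)*(c - 2)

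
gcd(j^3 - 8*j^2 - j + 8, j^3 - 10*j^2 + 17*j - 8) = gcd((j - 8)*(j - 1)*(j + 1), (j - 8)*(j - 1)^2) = j^2 - 9*j + 8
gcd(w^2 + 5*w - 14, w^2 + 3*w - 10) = w - 2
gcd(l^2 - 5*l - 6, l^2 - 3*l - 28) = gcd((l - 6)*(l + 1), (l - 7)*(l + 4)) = 1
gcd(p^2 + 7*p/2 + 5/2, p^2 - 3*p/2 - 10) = p + 5/2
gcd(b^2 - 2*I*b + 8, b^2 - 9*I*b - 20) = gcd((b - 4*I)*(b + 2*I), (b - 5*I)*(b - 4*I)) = b - 4*I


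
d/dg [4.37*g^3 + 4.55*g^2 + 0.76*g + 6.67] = 13.11*g^2 + 9.1*g + 0.76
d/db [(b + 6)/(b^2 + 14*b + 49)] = (-b - 5)/(b^3 + 21*b^2 + 147*b + 343)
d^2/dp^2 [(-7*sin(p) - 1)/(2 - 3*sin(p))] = 17*(-3*sin(p)^2 - 2*sin(p) + 6)/(3*sin(p) - 2)^3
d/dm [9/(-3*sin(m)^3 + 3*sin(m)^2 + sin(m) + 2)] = 9*(9*sin(m)^2 - 6*sin(m) - 1)*cos(m)/(-3*sin(m)^3 + 3*sin(m)^2 + sin(m) + 2)^2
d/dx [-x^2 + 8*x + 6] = 8 - 2*x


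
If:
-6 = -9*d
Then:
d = 2/3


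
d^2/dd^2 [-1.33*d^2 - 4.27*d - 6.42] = -2.66000000000000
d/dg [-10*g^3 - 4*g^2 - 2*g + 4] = -30*g^2 - 8*g - 2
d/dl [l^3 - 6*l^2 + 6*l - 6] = 3*l^2 - 12*l + 6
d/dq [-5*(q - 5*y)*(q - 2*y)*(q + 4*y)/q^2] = -5 - 90*y^2/q^2 + 400*y^3/q^3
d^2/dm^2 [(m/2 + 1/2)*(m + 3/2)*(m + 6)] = 3*m + 17/2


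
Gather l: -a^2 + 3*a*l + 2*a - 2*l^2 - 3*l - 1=-a^2 + 2*a - 2*l^2 + l*(3*a - 3) - 1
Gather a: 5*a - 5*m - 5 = 5*a - 5*m - 5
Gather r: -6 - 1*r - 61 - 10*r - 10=-11*r - 77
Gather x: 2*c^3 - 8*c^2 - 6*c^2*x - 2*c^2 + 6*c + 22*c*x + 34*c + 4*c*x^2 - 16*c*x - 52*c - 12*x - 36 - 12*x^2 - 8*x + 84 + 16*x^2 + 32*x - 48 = 2*c^3 - 10*c^2 - 12*c + x^2*(4*c + 4) + x*(-6*c^2 + 6*c + 12)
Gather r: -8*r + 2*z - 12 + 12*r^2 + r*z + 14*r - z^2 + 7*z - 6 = 12*r^2 + r*(z + 6) - z^2 + 9*z - 18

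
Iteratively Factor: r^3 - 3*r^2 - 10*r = (r - 5)*(r^2 + 2*r) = r*(r - 5)*(r + 2)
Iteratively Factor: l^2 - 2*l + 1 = (l - 1)*(l - 1)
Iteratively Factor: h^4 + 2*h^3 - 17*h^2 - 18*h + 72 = (h - 2)*(h^3 + 4*h^2 - 9*h - 36) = (h - 2)*(h + 4)*(h^2 - 9) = (h - 2)*(h + 3)*(h + 4)*(h - 3)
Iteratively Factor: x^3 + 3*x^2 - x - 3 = (x - 1)*(x^2 + 4*x + 3) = (x - 1)*(x + 3)*(x + 1)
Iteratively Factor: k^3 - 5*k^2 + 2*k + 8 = (k - 2)*(k^2 - 3*k - 4) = (k - 4)*(k - 2)*(k + 1)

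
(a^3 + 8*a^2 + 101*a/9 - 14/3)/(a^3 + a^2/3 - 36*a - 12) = (9*a^2 + 18*a - 7)/(3*(3*a^2 - 17*a - 6))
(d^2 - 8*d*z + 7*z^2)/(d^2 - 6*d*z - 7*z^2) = (d - z)/(d + z)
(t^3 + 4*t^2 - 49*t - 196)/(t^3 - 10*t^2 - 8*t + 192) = (t^2 - 49)/(t^2 - 14*t + 48)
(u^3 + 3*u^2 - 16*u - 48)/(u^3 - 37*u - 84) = (u - 4)/(u - 7)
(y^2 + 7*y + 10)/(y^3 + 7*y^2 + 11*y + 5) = (y + 2)/(y^2 + 2*y + 1)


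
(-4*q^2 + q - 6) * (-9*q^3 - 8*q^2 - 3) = 36*q^5 + 23*q^4 + 46*q^3 + 60*q^2 - 3*q + 18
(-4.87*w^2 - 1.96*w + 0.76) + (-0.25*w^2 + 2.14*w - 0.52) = -5.12*w^2 + 0.18*w + 0.24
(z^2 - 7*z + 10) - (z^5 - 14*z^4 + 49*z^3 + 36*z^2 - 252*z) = -z^5 + 14*z^4 - 49*z^3 - 35*z^2 + 245*z + 10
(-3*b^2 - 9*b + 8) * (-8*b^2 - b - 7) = 24*b^4 + 75*b^3 - 34*b^2 + 55*b - 56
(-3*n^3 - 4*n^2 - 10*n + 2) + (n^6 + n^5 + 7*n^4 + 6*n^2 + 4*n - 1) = n^6 + n^5 + 7*n^4 - 3*n^3 + 2*n^2 - 6*n + 1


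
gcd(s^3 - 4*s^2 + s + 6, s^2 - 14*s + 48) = 1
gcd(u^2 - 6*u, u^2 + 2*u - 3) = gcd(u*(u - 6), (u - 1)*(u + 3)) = 1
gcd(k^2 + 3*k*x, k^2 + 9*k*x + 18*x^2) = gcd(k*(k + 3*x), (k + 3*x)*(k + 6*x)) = k + 3*x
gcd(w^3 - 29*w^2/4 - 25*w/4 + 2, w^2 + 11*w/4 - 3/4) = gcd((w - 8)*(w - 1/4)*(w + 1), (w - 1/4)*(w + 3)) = w - 1/4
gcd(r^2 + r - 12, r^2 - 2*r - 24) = r + 4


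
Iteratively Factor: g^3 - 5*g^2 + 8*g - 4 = (g - 1)*(g^2 - 4*g + 4) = (g - 2)*(g - 1)*(g - 2)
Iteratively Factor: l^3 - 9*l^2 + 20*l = (l - 5)*(l^2 - 4*l) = (l - 5)*(l - 4)*(l)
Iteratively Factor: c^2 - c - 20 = (c + 4)*(c - 5)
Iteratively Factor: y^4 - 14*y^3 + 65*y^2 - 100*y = (y - 5)*(y^3 - 9*y^2 + 20*y) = (y - 5)^2*(y^2 - 4*y) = (y - 5)^2*(y - 4)*(y)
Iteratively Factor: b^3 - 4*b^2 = (b)*(b^2 - 4*b) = b*(b - 4)*(b)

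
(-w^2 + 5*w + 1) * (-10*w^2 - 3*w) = 10*w^4 - 47*w^3 - 25*w^2 - 3*w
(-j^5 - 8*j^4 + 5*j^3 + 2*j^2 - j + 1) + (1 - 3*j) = -j^5 - 8*j^4 + 5*j^3 + 2*j^2 - 4*j + 2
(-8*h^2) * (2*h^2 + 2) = -16*h^4 - 16*h^2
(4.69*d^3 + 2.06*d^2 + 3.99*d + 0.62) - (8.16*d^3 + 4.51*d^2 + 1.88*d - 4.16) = -3.47*d^3 - 2.45*d^2 + 2.11*d + 4.78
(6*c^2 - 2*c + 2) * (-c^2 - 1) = -6*c^4 + 2*c^3 - 8*c^2 + 2*c - 2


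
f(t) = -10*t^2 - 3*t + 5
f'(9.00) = -183.00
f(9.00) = -832.00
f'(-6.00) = 117.00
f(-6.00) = -337.00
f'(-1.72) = 31.40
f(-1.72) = -19.42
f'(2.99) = -62.80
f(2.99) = -93.37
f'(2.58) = -54.60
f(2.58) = -69.30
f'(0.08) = -4.60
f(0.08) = 4.70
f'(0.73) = -17.60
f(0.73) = -2.52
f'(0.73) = -17.60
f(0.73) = -2.52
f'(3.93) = -81.60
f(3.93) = -161.24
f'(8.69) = -176.80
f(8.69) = -776.23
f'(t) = -20*t - 3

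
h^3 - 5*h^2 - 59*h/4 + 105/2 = (h - 6)*(h - 5/2)*(h + 7/2)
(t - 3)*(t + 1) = t^2 - 2*t - 3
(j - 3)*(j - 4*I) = j^2 - 3*j - 4*I*j + 12*I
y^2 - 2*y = y*(y - 2)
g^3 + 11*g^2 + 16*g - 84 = (g - 2)*(g + 6)*(g + 7)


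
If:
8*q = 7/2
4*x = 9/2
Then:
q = 7/16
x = 9/8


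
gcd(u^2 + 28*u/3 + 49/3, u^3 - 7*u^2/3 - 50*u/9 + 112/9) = u + 7/3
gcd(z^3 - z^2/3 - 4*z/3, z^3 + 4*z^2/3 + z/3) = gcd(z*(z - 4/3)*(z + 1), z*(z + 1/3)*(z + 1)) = z^2 + z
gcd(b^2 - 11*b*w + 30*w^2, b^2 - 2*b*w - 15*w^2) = -b + 5*w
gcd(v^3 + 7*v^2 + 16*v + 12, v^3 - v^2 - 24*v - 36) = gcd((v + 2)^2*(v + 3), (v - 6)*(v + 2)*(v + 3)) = v^2 + 5*v + 6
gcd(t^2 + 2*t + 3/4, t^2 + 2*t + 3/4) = t^2 + 2*t + 3/4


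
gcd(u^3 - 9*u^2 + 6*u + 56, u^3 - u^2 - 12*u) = u - 4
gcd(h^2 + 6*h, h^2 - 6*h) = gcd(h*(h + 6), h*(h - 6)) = h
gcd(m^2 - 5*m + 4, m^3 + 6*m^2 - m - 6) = m - 1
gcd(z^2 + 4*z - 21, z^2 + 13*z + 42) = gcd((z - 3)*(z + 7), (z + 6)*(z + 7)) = z + 7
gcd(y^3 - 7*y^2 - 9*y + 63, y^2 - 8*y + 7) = y - 7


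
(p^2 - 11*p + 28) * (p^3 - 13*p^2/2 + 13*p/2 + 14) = p^5 - 35*p^4/2 + 106*p^3 - 479*p^2/2 + 28*p + 392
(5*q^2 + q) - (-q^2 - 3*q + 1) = 6*q^2 + 4*q - 1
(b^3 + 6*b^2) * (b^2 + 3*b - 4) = b^5 + 9*b^4 + 14*b^3 - 24*b^2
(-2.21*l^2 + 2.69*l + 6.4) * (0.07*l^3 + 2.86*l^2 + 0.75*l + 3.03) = -0.1547*l^5 - 6.1323*l^4 + 6.4839*l^3 + 13.6252*l^2 + 12.9507*l + 19.392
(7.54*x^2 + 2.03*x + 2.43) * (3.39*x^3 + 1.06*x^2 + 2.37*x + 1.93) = 25.5606*x^5 + 14.8741*x^4 + 28.2593*x^3 + 21.9391*x^2 + 9.677*x + 4.6899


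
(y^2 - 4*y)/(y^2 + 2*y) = (y - 4)/(y + 2)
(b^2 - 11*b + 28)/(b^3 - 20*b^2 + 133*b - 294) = (b - 4)/(b^2 - 13*b + 42)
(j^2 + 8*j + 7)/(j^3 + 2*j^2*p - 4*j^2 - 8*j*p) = (j^2 + 8*j + 7)/(j*(j^2 + 2*j*p - 4*j - 8*p))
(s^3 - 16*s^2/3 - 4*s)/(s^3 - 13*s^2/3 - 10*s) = (3*s + 2)/(3*s + 5)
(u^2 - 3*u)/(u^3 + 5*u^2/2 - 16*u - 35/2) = 2*u*(u - 3)/(2*u^3 + 5*u^2 - 32*u - 35)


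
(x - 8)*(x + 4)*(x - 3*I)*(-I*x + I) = -I*x^4 - 3*x^3 + 5*I*x^3 + 15*x^2 + 28*I*x^2 + 84*x - 32*I*x - 96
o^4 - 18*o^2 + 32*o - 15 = (o - 3)*(o - 1)^2*(o + 5)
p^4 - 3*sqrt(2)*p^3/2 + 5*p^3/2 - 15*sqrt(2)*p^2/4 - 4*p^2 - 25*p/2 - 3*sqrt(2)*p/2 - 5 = (p + 1/2)*(p + 2)*(p - 5*sqrt(2)/2)*(p + sqrt(2))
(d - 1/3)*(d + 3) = d^2 + 8*d/3 - 1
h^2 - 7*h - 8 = (h - 8)*(h + 1)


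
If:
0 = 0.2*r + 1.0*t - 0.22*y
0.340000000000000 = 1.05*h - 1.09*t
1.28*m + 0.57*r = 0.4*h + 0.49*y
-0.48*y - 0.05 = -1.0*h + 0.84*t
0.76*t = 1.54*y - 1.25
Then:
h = -2.78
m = -7.44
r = 14.20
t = -2.99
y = -0.66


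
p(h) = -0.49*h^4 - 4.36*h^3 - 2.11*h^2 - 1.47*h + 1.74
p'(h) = -1.96*h^3 - 13.08*h^2 - 4.22*h - 1.47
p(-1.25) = 7.60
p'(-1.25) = -12.80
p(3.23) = -225.28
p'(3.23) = -217.61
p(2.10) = -60.56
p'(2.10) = -86.17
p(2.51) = -103.64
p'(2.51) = -125.46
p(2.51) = -103.64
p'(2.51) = -125.46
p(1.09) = -8.71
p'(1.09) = -24.15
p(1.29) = -14.38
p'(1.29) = -32.89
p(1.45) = -20.29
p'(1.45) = -41.07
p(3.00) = -179.07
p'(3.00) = -184.77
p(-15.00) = -10542.21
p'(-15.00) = 3733.83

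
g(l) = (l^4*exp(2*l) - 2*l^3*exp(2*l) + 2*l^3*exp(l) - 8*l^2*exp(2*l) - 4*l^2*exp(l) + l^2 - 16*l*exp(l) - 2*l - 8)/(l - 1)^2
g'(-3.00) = -0.28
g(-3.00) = 0.32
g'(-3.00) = -0.28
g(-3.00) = 0.32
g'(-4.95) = -0.12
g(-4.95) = 0.69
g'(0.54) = -1109.37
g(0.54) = -154.17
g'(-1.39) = -0.49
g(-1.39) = -0.25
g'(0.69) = -4893.30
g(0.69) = -522.91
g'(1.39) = 5794.17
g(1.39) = -2519.11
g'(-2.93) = -0.28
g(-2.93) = 0.30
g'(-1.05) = -0.81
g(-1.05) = -0.46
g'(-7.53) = -0.03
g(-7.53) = 0.87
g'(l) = (2*l^4*exp(2*l) + 2*l^3*exp(l) - 22*l^2*exp(2*l) + 2*l^2*exp(l) - 16*l*exp(2*l) - 24*l*exp(l) + 2*l - 16*exp(l) - 2)/(l - 1)^2 - 2*(l^4*exp(2*l) - 2*l^3*exp(2*l) + 2*l^3*exp(l) - 8*l^2*exp(2*l) - 4*l^2*exp(l) + l^2 - 16*l*exp(l) - 2*l - 8)/(l - 1)^3 = 2*(l^5*exp(2*l) - 2*l^4*exp(2*l) + l^4*exp(l) - 9*l^3*exp(2*l) - 2*l^3*exp(l) + 11*l^2*exp(2*l) - 9*l^2*exp(l) + 8*l*exp(2*l) + 20*l*exp(l) + 8*exp(l) + 9)/(l^3 - 3*l^2 + 3*l - 1)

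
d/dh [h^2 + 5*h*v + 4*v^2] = 2*h + 5*v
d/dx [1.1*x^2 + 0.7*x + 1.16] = 2.2*x + 0.7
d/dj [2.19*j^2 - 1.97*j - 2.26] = 4.38*j - 1.97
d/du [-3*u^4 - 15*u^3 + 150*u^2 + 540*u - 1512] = -12*u^3 - 45*u^2 + 300*u + 540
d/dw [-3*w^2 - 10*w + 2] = -6*w - 10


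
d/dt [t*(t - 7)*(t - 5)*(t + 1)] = 4*t^3 - 33*t^2 + 46*t + 35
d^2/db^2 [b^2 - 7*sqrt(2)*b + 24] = 2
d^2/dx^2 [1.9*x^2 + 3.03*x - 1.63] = 3.80000000000000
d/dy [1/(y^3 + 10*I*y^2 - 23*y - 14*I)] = (-3*y^2 - 20*I*y + 23)/(y^3 + 10*I*y^2 - 23*y - 14*I)^2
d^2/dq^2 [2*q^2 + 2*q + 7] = 4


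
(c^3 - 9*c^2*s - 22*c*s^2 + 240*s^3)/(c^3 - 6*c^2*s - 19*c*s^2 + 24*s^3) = (-c^2 + c*s + 30*s^2)/(-c^2 - 2*c*s + 3*s^2)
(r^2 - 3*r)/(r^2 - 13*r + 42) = r*(r - 3)/(r^2 - 13*r + 42)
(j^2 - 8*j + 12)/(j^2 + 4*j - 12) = (j - 6)/(j + 6)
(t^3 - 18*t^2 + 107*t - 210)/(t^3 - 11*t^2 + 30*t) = (t - 7)/t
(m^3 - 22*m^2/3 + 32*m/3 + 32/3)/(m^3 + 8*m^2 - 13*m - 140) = (3*m^2 - 10*m - 8)/(3*(m^2 + 12*m + 35))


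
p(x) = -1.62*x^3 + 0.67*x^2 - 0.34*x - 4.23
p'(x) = -4.86*x^2 + 1.34*x - 0.34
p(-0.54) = -3.60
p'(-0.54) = -2.48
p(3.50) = -66.67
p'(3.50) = -55.18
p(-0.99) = -1.66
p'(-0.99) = -6.43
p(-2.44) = 24.12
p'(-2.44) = -32.54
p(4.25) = -117.93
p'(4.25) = -82.43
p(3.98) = -97.10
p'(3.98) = -71.99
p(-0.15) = -4.16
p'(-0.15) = -0.65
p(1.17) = -6.31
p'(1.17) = -5.43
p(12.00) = -2711.19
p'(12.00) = -684.10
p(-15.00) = 5619.12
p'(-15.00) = -1113.94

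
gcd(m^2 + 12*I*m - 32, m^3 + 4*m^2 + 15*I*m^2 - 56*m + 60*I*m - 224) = m + 8*I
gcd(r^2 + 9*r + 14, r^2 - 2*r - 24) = 1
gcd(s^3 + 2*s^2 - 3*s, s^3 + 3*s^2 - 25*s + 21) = s - 1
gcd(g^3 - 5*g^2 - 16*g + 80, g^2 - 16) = g^2 - 16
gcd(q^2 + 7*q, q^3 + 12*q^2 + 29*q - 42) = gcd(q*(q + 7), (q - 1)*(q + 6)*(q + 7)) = q + 7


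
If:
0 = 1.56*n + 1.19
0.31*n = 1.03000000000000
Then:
No Solution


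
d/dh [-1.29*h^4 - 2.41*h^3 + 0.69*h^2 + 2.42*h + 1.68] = -5.16*h^3 - 7.23*h^2 + 1.38*h + 2.42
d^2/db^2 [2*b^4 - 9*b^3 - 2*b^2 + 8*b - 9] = 24*b^2 - 54*b - 4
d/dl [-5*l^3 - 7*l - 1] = -15*l^2 - 7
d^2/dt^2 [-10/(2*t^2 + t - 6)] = 20*(4*t^2 + 2*t - (4*t + 1)^2 - 12)/(2*t^2 + t - 6)^3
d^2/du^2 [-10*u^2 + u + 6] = -20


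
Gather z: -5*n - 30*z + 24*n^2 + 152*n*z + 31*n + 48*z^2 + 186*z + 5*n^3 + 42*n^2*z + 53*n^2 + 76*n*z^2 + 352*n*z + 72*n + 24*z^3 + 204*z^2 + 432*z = 5*n^3 + 77*n^2 + 98*n + 24*z^3 + z^2*(76*n + 252) + z*(42*n^2 + 504*n + 588)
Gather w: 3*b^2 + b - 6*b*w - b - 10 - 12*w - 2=3*b^2 + w*(-6*b - 12) - 12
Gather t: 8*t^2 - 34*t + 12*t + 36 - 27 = 8*t^2 - 22*t + 9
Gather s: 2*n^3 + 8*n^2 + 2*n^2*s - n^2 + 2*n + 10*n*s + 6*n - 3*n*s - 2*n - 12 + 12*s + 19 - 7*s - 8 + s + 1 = 2*n^3 + 7*n^2 + 6*n + s*(2*n^2 + 7*n + 6)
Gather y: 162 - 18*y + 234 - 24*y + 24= 420 - 42*y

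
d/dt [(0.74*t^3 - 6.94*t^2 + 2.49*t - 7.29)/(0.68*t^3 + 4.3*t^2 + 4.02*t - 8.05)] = (-2.22044604925031e-16*t^5 + 7.9012*t^4 + 2.56319999999999*t^3 - 41.6052*t^2 + 174.428*t + 9.26129999999999)/(0.4624*t^6 + 5.848*t^5 + 23.9572*t^4 + 23.624*t^3 - 53.0696*t^2 - 64.722*t + 64.8025)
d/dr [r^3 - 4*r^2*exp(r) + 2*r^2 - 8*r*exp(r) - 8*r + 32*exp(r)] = -4*r^2*exp(r) + 3*r^2 - 16*r*exp(r) + 4*r + 24*exp(r) - 8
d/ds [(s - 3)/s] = 3/s^2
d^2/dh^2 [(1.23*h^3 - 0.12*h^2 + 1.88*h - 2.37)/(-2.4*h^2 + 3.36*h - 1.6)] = (7.105427357601e-15*h^5 + 1.4210854715202e-14*h^4 - 38.048256*h^3 + 118.81728*h^2 - 90.24768*h + 15.711744)/(13.824*h^6 - 58.0608*h^5 + 108.93312*h^4 - 115.347456*h^3 + 72.62208*h^2 - 25.8048*h + 4.096)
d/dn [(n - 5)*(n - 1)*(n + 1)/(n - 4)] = (2*n^3 - 17*n^2 + 40*n - 1)/(n^2 - 8*n + 16)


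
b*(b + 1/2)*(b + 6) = b^3 + 13*b^2/2 + 3*b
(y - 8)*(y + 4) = y^2 - 4*y - 32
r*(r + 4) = r^2 + 4*r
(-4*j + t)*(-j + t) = 4*j^2 - 5*j*t + t^2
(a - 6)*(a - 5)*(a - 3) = a^3 - 14*a^2 + 63*a - 90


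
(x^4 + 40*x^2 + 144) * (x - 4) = x^5 - 4*x^4 + 40*x^3 - 160*x^2 + 144*x - 576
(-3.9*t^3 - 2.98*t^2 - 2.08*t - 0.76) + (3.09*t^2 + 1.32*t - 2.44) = -3.9*t^3 + 0.11*t^2 - 0.76*t - 3.2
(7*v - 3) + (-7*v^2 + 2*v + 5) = -7*v^2 + 9*v + 2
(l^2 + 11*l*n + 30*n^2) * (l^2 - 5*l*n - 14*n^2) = l^4 + 6*l^3*n - 39*l^2*n^2 - 304*l*n^3 - 420*n^4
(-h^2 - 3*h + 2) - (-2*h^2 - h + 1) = h^2 - 2*h + 1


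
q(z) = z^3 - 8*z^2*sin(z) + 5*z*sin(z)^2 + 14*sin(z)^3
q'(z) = -8*z^2*cos(z) + 3*z^2 + 10*z*sin(z)*cos(z) - 16*z*sin(z) + 42*sin(z)^2*cos(z) + 5*sin(z)^2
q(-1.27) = -7.71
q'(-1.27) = 1.11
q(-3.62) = -98.17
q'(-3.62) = 166.99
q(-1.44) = -7.26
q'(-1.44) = -6.62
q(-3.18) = -35.29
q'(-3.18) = 114.30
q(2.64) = -3.80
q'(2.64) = 31.00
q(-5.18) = -341.29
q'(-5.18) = 55.95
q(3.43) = 68.19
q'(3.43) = 147.64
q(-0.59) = -1.98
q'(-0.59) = 8.56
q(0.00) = 0.00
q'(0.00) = 0.00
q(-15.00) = -2240.05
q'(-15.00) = 1800.89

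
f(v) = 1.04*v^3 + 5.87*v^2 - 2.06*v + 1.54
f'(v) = 3.12*v^2 + 11.74*v - 2.06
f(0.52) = 2.20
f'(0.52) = 4.89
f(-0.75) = 5.95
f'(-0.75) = -9.11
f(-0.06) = 1.68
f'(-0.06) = -2.75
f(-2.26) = 24.17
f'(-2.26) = -12.66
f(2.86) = 67.99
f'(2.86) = 57.04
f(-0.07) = 1.71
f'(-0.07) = -2.87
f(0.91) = 5.31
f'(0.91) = 11.21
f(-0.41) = 3.30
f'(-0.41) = -6.35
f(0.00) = 1.54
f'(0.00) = -2.06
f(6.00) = 425.14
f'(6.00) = 180.70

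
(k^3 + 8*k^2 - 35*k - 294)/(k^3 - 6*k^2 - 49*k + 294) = (k + 7)/(k - 7)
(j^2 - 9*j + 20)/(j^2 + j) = (j^2 - 9*j + 20)/(j*(j + 1))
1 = 1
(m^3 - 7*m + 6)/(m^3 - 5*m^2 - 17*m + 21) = (m - 2)/(m - 7)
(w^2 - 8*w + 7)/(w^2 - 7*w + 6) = (w - 7)/(w - 6)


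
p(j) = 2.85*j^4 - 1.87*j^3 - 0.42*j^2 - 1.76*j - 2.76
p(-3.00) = 280.08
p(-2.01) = 60.79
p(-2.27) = 96.62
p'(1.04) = 4.12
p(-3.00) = 280.08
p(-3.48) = 495.07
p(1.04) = -3.81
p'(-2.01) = -115.31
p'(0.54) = -2.05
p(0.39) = -3.56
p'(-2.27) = -162.11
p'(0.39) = -2.26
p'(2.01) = 66.46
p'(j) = 11.4*j^3 - 5.61*j^2 - 0.84*j - 1.76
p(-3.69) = 620.36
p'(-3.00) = -357.53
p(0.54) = -3.88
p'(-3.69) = -647.82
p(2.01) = 23.34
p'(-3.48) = -547.22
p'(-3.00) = -357.53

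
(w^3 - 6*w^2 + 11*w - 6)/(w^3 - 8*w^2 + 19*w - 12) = (w - 2)/(w - 4)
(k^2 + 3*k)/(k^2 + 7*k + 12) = k/(k + 4)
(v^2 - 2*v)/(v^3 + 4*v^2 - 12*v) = 1/(v + 6)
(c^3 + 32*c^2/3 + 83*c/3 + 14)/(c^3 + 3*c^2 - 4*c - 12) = (3*c^2 + 23*c + 14)/(3*(c^2 - 4))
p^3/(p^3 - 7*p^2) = p/(p - 7)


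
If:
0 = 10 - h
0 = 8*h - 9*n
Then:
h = 10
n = 80/9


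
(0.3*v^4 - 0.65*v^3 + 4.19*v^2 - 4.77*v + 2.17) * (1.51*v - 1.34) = 0.453*v^5 - 1.3835*v^4 + 7.1979*v^3 - 12.8173*v^2 + 9.6685*v - 2.9078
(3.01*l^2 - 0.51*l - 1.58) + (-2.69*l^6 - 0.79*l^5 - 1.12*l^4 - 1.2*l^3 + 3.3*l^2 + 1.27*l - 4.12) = -2.69*l^6 - 0.79*l^5 - 1.12*l^4 - 1.2*l^3 + 6.31*l^2 + 0.76*l - 5.7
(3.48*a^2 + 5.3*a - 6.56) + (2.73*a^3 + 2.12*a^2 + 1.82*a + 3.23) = 2.73*a^3 + 5.6*a^2 + 7.12*a - 3.33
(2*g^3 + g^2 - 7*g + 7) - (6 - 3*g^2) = 2*g^3 + 4*g^2 - 7*g + 1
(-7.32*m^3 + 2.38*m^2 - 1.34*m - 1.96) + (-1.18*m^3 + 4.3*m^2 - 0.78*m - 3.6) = -8.5*m^3 + 6.68*m^2 - 2.12*m - 5.56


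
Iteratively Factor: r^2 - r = (r)*(r - 1)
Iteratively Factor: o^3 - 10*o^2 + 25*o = (o - 5)*(o^2 - 5*o) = o*(o - 5)*(o - 5)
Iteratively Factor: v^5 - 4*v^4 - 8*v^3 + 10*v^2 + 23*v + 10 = (v - 5)*(v^4 + v^3 - 3*v^2 - 5*v - 2) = (v - 5)*(v + 1)*(v^3 - 3*v - 2) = (v - 5)*(v + 1)^2*(v^2 - v - 2) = (v - 5)*(v + 1)^3*(v - 2)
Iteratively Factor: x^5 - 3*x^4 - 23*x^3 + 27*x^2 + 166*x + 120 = (x + 1)*(x^4 - 4*x^3 - 19*x^2 + 46*x + 120) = (x + 1)*(x + 2)*(x^3 - 6*x^2 - 7*x + 60) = (x - 4)*(x + 1)*(x + 2)*(x^2 - 2*x - 15) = (x - 5)*(x - 4)*(x + 1)*(x + 2)*(x + 3)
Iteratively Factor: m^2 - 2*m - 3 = (m - 3)*(m + 1)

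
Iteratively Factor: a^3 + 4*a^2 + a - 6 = (a + 2)*(a^2 + 2*a - 3) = (a + 2)*(a + 3)*(a - 1)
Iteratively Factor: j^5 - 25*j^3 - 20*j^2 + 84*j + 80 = (j - 2)*(j^4 + 2*j^3 - 21*j^2 - 62*j - 40) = (j - 2)*(j + 1)*(j^3 + j^2 - 22*j - 40) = (j - 2)*(j + 1)*(j + 2)*(j^2 - j - 20) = (j - 5)*(j - 2)*(j + 1)*(j + 2)*(j + 4)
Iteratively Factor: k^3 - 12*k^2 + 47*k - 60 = (k - 4)*(k^2 - 8*k + 15) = (k - 4)*(k - 3)*(k - 5)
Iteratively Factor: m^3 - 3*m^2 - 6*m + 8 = (m - 4)*(m^2 + m - 2) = (m - 4)*(m + 2)*(m - 1)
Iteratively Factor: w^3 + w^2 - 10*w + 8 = (w + 4)*(w^2 - 3*w + 2) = (w - 1)*(w + 4)*(w - 2)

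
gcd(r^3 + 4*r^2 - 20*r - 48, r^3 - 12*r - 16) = r^2 - 2*r - 8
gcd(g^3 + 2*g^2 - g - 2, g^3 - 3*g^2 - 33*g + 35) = g - 1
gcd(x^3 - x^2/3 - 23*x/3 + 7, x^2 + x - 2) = x - 1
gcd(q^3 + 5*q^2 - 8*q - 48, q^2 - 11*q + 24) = q - 3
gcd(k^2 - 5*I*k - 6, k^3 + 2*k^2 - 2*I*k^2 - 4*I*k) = k - 2*I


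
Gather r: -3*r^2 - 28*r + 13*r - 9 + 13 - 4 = -3*r^2 - 15*r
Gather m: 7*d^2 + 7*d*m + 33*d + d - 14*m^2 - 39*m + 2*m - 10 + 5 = 7*d^2 + 34*d - 14*m^2 + m*(7*d - 37) - 5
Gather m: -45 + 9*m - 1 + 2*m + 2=11*m - 44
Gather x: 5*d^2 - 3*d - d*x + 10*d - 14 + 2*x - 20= 5*d^2 + 7*d + x*(2 - d) - 34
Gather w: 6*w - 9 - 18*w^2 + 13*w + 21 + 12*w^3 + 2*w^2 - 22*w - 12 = 12*w^3 - 16*w^2 - 3*w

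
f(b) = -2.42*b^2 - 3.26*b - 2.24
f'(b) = -4.84*b - 3.26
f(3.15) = -36.52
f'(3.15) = -18.51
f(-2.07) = -5.86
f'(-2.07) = 6.76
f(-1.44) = -2.56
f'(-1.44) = 3.71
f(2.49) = -25.36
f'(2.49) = -15.31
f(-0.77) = -1.16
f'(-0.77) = 0.47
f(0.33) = -3.58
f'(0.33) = -4.86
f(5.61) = -96.69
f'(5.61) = -30.41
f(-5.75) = -63.51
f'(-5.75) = 24.57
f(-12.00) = -311.60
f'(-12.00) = 54.82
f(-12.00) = -311.60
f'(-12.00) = 54.82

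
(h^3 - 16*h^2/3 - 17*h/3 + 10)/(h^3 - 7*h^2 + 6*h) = (h + 5/3)/h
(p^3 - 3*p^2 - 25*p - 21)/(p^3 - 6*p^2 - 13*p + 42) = (p + 1)/(p - 2)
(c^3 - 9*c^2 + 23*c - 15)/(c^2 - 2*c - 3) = (c^2 - 6*c + 5)/(c + 1)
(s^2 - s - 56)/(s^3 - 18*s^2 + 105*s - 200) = (s + 7)/(s^2 - 10*s + 25)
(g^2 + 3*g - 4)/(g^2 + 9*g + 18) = (g^2 + 3*g - 4)/(g^2 + 9*g + 18)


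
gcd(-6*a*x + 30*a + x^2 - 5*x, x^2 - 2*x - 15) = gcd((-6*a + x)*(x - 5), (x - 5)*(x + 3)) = x - 5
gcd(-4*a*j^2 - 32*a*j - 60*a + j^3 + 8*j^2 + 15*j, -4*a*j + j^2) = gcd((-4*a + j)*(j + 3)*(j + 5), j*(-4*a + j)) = 4*a - j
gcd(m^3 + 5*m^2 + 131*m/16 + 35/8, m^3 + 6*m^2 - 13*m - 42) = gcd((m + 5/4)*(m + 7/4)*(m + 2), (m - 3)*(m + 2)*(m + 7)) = m + 2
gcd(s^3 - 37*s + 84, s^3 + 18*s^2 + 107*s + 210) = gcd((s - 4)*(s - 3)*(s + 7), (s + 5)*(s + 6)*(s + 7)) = s + 7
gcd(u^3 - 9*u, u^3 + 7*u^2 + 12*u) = u^2 + 3*u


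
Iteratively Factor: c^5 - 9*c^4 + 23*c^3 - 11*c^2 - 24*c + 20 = (c - 2)*(c^4 - 7*c^3 + 9*c^2 + 7*c - 10) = (c - 2)^2*(c^3 - 5*c^2 - c + 5) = (c - 2)^2*(c + 1)*(c^2 - 6*c + 5) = (c - 5)*(c - 2)^2*(c + 1)*(c - 1)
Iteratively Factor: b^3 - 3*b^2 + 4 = (b - 2)*(b^2 - b - 2) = (b - 2)^2*(b + 1)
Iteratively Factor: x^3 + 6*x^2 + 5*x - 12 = (x + 3)*(x^2 + 3*x - 4) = (x + 3)*(x + 4)*(x - 1)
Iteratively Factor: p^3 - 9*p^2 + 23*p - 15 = (p - 1)*(p^2 - 8*p + 15) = (p - 3)*(p - 1)*(p - 5)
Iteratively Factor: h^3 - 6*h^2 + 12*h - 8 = (h - 2)*(h^2 - 4*h + 4) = (h - 2)^2*(h - 2)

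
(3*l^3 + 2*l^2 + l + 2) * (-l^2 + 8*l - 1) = -3*l^5 + 22*l^4 + 12*l^3 + 4*l^2 + 15*l - 2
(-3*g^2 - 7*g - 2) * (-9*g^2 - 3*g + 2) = 27*g^4 + 72*g^3 + 33*g^2 - 8*g - 4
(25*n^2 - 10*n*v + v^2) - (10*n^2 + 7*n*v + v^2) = 15*n^2 - 17*n*v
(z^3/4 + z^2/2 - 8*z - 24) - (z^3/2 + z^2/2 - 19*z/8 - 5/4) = -z^3/4 - 45*z/8 - 91/4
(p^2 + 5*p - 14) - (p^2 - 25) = 5*p + 11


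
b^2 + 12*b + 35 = (b + 5)*(b + 7)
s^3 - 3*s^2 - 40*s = s*(s - 8)*(s + 5)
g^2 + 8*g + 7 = (g + 1)*(g + 7)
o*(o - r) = o^2 - o*r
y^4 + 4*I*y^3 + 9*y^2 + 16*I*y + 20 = (y - 2*I)*(y - I)*(y + 2*I)*(y + 5*I)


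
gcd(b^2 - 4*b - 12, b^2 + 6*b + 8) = b + 2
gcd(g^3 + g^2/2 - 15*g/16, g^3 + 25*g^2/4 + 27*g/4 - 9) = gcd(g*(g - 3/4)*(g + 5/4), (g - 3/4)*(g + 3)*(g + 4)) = g - 3/4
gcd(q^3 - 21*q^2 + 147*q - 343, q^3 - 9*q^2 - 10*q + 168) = q - 7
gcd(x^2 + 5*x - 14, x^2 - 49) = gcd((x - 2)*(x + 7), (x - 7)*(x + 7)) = x + 7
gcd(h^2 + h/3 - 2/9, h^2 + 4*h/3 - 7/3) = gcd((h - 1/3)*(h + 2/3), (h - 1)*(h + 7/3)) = 1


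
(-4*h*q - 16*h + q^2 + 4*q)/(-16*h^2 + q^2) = (q + 4)/(4*h + q)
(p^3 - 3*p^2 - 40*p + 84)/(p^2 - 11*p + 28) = (p^2 + 4*p - 12)/(p - 4)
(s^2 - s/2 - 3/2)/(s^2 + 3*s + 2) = (s - 3/2)/(s + 2)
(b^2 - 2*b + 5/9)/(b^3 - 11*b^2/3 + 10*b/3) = (b - 1/3)/(b*(b - 2))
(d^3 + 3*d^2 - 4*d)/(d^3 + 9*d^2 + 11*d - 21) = d*(d + 4)/(d^2 + 10*d + 21)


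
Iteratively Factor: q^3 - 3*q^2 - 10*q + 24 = (q + 3)*(q^2 - 6*q + 8) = (q - 2)*(q + 3)*(q - 4)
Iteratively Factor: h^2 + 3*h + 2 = (h + 2)*(h + 1)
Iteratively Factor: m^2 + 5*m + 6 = (m + 2)*(m + 3)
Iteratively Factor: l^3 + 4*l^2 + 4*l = (l)*(l^2 + 4*l + 4) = l*(l + 2)*(l + 2)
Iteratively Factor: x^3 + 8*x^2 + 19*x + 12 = (x + 1)*(x^2 + 7*x + 12) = (x + 1)*(x + 3)*(x + 4)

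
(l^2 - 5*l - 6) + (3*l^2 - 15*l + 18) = 4*l^2 - 20*l + 12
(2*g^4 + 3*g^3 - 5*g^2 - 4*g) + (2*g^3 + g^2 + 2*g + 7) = 2*g^4 + 5*g^3 - 4*g^2 - 2*g + 7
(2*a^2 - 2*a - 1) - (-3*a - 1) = 2*a^2 + a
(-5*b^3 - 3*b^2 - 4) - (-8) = -5*b^3 - 3*b^2 + 4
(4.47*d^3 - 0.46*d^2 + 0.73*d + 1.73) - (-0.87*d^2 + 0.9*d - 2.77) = 4.47*d^3 + 0.41*d^2 - 0.17*d + 4.5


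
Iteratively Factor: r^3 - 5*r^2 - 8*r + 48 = (r - 4)*(r^2 - r - 12) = (r - 4)*(r + 3)*(r - 4)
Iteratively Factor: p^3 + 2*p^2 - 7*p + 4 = (p - 1)*(p^2 + 3*p - 4) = (p - 1)^2*(p + 4)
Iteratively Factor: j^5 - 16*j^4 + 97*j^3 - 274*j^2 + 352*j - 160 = (j - 4)*(j^4 - 12*j^3 + 49*j^2 - 78*j + 40) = (j - 4)^2*(j^3 - 8*j^2 + 17*j - 10) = (j - 4)^2*(j - 1)*(j^2 - 7*j + 10) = (j - 5)*(j - 4)^2*(j - 1)*(j - 2)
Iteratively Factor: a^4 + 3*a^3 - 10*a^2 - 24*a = (a + 4)*(a^3 - a^2 - 6*a) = (a + 2)*(a + 4)*(a^2 - 3*a) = a*(a + 2)*(a + 4)*(a - 3)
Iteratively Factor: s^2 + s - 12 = (s + 4)*(s - 3)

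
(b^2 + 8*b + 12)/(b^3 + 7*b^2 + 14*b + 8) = (b + 6)/(b^2 + 5*b + 4)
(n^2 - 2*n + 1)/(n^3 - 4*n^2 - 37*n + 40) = (n - 1)/(n^2 - 3*n - 40)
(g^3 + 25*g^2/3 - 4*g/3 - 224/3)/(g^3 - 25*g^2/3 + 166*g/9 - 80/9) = 3*(g^2 + 11*g + 28)/(3*g^2 - 17*g + 10)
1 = 1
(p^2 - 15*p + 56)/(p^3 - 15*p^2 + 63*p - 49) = (p - 8)/(p^2 - 8*p + 7)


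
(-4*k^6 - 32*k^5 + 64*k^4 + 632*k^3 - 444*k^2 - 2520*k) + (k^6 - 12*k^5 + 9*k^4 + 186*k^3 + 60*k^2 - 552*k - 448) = -3*k^6 - 44*k^5 + 73*k^4 + 818*k^3 - 384*k^2 - 3072*k - 448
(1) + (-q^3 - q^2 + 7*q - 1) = -q^3 - q^2 + 7*q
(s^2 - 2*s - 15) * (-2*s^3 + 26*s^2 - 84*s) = -2*s^5 + 30*s^4 - 106*s^3 - 222*s^2 + 1260*s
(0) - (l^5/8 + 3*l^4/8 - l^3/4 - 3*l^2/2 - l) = -l^5/8 - 3*l^4/8 + l^3/4 + 3*l^2/2 + l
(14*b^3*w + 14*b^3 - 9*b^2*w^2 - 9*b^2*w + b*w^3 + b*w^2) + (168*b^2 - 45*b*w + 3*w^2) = 14*b^3*w + 14*b^3 - 9*b^2*w^2 - 9*b^2*w + 168*b^2 + b*w^3 + b*w^2 - 45*b*w + 3*w^2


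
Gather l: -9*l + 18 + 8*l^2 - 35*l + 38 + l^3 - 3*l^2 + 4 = l^3 + 5*l^2 - 44*l + 60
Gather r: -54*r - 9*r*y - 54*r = r*(-9*y - 108)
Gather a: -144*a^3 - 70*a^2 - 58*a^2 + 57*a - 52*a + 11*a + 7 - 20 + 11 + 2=-144*a^3 - 128*a^2 + 16*a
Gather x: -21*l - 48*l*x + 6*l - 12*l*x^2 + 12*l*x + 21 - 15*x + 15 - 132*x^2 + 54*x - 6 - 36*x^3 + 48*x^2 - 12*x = -15*l - 36*x^3 + x^2*(-12*l - 84) + x*(27 - 36*l) + 30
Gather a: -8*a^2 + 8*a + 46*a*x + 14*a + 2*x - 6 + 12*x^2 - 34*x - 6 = -8*a^2 + a*(46*x + 22) + 12*x^2 - 32*x - 12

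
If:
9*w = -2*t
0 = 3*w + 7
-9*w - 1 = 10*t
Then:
No Solution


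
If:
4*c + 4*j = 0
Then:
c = -j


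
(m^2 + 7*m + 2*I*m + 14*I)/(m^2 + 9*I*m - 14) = (m + 7)/(m + 7*I)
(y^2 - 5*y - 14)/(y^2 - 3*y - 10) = (y - 7)/(y - 5)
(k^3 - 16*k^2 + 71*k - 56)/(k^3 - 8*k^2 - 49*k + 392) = (k - 1)/(k + 7)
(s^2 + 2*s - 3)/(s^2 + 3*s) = (s - 1)/s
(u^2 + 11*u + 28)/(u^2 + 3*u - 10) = (u^2 + 11*u + 28)/(u^2 + 3*u - 10)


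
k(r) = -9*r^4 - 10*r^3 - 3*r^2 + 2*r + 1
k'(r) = -36*r^3 - 30*r^2 - 6*r + 2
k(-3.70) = -1227.68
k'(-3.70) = 1437.01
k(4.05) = -3125.79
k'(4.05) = -2905.86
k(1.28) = -46.49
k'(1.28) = -130.33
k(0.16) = 1.20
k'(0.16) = 0.12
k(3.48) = -1769.77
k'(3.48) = -1899.38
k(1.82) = -164.33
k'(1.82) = -325.32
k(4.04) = -3096.83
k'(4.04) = -2885.70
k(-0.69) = -0.56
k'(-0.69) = 3.68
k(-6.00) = -9623.00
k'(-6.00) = 6734.00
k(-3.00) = -491.00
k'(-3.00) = 722.00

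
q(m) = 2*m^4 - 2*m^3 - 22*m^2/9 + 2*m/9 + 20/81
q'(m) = 8*m^3 - 6*m^2 - 44*m/9 + 2/9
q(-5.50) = 2087.96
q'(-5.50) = -1485.39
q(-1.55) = 13.02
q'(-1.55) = -36.41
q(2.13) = 11.47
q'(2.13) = 39.90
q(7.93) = 6759.96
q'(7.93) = 3573.56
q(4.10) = 387.38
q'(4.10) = 430.69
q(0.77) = -1.24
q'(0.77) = -3.45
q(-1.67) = 17.93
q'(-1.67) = -45.61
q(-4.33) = 818.86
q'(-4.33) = -740.56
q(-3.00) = 193.58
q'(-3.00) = -255.11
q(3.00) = 86.91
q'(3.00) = 147.56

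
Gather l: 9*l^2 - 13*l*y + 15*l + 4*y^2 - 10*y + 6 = 9*l^2 + l*(15 - 13*y) + 4*y^2 - 10*y + 6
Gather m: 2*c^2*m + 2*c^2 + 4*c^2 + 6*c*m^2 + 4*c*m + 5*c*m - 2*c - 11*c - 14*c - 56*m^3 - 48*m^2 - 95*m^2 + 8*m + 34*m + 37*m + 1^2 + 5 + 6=6*c^2 - 27*c - 56*m^3 + m^2*(6*c - 143) + m*(2*c^2 + 9*c + 79) + 12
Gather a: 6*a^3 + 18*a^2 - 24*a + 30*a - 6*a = 6*a^3 + 18*a^2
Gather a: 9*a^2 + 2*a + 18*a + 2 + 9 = 9*a^2 + 20*a + 11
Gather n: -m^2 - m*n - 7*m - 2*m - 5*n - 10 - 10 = -m^2 - 9*m + n*(-m - 5) - 20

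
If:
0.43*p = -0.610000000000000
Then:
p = -1.42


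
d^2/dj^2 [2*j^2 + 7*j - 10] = 4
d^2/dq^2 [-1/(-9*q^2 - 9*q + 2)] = 18*(-9*q^2 - 9*q + 9*(2*q + 1)^2 + 2)/(9*q^2 + 9*q - 2)^3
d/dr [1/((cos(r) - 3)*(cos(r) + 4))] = (sin(r) + sin(2*r))/((cos(r) - 3)^2*(cos(r) + 4)^2)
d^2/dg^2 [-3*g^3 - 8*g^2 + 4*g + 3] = -18*g - 16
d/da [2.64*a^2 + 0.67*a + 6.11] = 5.28*a + 0.67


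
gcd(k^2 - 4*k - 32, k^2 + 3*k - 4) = k + 4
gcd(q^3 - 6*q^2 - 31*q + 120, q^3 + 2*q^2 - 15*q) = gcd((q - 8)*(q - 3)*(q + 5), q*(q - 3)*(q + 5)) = q^2 + 2*q - 15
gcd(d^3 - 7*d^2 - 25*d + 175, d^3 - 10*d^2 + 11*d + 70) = d^2 - 12*d + 35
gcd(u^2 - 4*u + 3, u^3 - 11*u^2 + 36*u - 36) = u - 3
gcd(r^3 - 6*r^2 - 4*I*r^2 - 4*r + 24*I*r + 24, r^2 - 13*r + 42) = r - 6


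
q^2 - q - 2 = (q - 2)*(q + 1)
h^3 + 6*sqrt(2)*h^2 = h^2*(h + 6*sqrt(2))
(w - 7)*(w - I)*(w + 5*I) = w^3 - 7*w^2 + 4*I*w^2 + 5*w - 28*I*w - 35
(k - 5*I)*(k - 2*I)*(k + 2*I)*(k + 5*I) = k^4 + 29*k^2 + 100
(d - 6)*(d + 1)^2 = d^3 - 4*d^2 - 11*d - 6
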